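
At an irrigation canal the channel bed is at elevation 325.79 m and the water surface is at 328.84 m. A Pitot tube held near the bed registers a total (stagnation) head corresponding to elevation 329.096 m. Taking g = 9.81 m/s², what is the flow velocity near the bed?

v ≈ 2.24 m/s

Near the bed, under hydrostatic conditions, the piezometric head (z + ψ) equals the free-surface elevation, 328.84 m.
Velocity head = total − piezometric = 329.096 − 328.84 = 0.256 m.
v = √(2g·h_v) = √(2 × 9.81 × 0.256) = 2.24 m/s.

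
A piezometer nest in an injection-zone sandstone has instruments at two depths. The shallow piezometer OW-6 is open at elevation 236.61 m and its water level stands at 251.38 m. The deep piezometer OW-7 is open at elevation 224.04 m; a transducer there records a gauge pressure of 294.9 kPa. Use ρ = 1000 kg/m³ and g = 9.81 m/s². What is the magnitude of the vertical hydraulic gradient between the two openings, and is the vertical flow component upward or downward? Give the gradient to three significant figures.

|i_v| ≈ 0.216; vertical flow is upward

Total head at OW-6: h = 251.38 m (water level in the standpipe).
Pressure head at OW-7: ψ = P/(ρg) = 294.9×1000 / (1000 × 9.81) = 30.06 m.
Total head at OW-7: h = z + ψ = 224.04 + 30.06 = 254.10 m.
Δh = h(OW-6) − h(OW-7) = 251.38 − 254.10 = -2.72 m.
Vertical separation Δz = 236.61 − 224.04 = 12.57 m.
|i_v| = |Δh| / Δz = 2.72 / 12.57 = 0.216.
Head is higher in the deep piezometer, so vertical flow is upward (discharge condition).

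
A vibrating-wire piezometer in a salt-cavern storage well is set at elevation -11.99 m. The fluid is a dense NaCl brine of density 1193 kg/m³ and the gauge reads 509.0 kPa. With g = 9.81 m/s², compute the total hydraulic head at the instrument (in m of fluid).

ψ = P/(ρg) = 509.0×1000 / (1193 × 9.81) = 43.49 m.
h = z + ψ = -11.99 + 43.49 = 31.50 m.

h ≈ 31.50 m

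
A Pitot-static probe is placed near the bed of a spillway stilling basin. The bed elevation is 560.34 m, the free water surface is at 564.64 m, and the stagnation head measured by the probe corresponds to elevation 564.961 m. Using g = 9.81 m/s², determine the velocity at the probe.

Near the bed, under hydrostatic conditions, the piezometric head (z + ψ) equals the free-surface elevation, 564.64 m.
Velocity head = total − piezometric = 564.961 − 564.64 = 0.321 m.
v = √(2g·h_v) = √(2 × 9.81 × 0.321) = 2.51 m/s.

v ≈ 2.51 m/s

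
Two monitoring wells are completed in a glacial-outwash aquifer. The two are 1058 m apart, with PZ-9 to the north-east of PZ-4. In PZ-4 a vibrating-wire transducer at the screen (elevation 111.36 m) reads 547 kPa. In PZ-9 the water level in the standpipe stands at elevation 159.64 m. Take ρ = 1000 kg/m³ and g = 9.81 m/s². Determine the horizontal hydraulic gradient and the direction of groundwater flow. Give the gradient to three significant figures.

Pressure head at PZ-4: ψ = P/(ρg) = 547×1000 / (1000 × 9.81) = 55.76 m.
Total head at PZ-4: h = z + ψ = 111.36 + 55.76 = 167.12 m.
Total head at PZ-9: h = 159.64 m (water level in the piezometer is the total head).
Head difference: h(PZ-4) − h(PZ-9) = 167.12 − 159.64 = 7.48 m.
Hydraulic gradient: i = |Δh| / L = 7.48 / 1058 = 0.00707.
Flow is from higher to lower head: from PZ-4 toward PZ-9, i.e. toward the north-east.

i ≈ 0.00707; groundwater flows toward the north-east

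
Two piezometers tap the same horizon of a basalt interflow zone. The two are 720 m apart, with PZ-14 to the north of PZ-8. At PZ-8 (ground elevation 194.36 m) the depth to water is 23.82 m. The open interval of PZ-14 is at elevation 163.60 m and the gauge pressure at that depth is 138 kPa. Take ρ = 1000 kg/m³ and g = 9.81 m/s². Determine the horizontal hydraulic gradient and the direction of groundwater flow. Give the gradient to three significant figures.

i ≈ 0.00990; groundwater flows toward the south

Total head at PZ-8: h = 194.36 − 23.82 = 170.54 m.
Pressure head at PZ-14: ψ = P/(ρg) = 138×1000 / (1000 × 9.81) = 14.07 m.
Total head at PZ-14: h = z + ψ = 163.60 + 14.07 = 177.67 m.
Head difference: h(PZ-8) − h(PZ-14) = 170.54 − 177.67 = -7.13 m.
Hydraulic gradient: i = |Δh| / L = 7.13 / 720 = 0.00990.
Flow is from higher to lower head: from PZ-14 toward PZ-8, i.e. toward the south.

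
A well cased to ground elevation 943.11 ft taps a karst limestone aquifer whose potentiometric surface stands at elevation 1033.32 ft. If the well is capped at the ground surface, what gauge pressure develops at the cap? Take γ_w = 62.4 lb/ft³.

P ≈ 39.1 psi

Head above the cap: Δh = 1033.32 − 943.11 = 90.21 ft.
P = γΔh/144 = 62.4 × 90.21 / 144 = 39.1 psi.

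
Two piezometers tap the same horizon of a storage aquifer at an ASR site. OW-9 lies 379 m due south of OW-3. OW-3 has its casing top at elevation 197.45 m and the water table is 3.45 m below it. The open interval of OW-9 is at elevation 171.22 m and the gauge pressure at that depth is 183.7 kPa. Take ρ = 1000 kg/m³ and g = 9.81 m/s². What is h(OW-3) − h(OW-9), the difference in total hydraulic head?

Δh ≈ 4.05 m

Total head at OW-3: h = 197.45 − 3.45 = 194.00 m.
Pressure head at OW-9: ψ = P/(ρg) = 183.7×1000 / (1000 × 9.81) = 18.73 m.
Total head at OW-9: h = z + ψ = 171.22 + 18.73 = 189.95 m.
Head difference: h(OW-3) − h(OW-9) = 194.00 − 189.95 = 4.05 m.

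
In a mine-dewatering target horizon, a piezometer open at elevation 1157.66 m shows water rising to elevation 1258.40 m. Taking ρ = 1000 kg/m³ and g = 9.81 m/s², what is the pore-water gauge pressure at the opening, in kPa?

Pressure head ψ = h − z = 1258.40 − 1157.66 = 100.74 m.
P = ρgψ = 1000 × 9.81 × 100.74 = 988259 Pa ≈ 988 kPa.

P ≈ 988 kPa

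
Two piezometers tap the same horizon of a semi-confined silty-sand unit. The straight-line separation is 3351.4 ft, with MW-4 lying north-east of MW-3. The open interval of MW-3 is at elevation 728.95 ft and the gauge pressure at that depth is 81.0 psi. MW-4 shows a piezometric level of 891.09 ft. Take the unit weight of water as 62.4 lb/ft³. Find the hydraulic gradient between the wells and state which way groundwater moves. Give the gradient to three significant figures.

i ≈ 0.00739; groundwater flows toward the north-east

Pressure head at MW-3: ψ = 144·P/γ = 144 × 81.0 / 62.4 = 186.92 ft.
Total head at MW-3: h = z + ψ = 728.95 + 186.92 = 915.87 ft.
Total head at MW-4: h = 891.09 ft (water level in the piezometer is the total head).
Head difference: h(MW-3) − h(MW-4) = 915.87 − 891.09 = 24.78 ft.
Hydraulic gradient: i = |Δh| / L = 24.78 / 3351.4 = 0.00739.
Flow is from higher to lower head: from MW-3 toward MW-4, i.e. toward the north-east.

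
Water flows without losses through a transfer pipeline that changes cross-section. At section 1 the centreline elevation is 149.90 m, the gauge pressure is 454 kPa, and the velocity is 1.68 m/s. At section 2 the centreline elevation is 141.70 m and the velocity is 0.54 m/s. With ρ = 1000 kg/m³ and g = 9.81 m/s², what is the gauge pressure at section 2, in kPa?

P₂ ≈ 536 kPa

Pressure head at 1: ψ₁ = P₁/(ρg) = 454×1000 / (1000 × 9.81) = 46.28 m.
Velocity heads: v₁²/2g = 1.68²/19.62 = 0.144 m; v₂²/2g = 0.54²/19.62 = 0.015 m.
Total head H = z₁ + ψ₁ + v₁²/2g = 149.90 + 46.28 + 0.144 = 196.32 m.
ψ₂ = H − z₂ − v₂²/2g = 196.32 − 141.70 − 0.015 = 54.61 m.
P₂ = ρgψ₂ = 1000 × 9.81 × 54.61 ≈ 536 kPa.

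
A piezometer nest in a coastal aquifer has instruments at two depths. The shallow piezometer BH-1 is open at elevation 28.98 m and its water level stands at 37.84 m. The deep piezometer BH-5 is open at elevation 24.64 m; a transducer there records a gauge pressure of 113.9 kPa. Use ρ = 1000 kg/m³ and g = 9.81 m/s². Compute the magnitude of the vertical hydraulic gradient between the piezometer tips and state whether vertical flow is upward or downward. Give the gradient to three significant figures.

|i_v| ≈ 0.366; vertical flow is downward

Total head at BH-1: h = 37.84 m (water level in the standpipe).
Pressure head at BH-5: ψ = P/(ρg) = 113.9×1000 / (1000 × 9.81) = 11.61 m.
Total head at BH-5: h = z + ψ = 24.64 + 11.61 = 36.25 m.
Δh = h(BH-1) − h(BH-5) = 37.84 − 36.25 = 1.59 m.
Vertical separation Δz = 28.98 − 24.64 = 4.34 m.
|i_v| = |Δh| / Δz = 1.59 / 4.34 = 0.366.
Head is higher in the shallow piezometer, so vertical flow is downward (recharge condition).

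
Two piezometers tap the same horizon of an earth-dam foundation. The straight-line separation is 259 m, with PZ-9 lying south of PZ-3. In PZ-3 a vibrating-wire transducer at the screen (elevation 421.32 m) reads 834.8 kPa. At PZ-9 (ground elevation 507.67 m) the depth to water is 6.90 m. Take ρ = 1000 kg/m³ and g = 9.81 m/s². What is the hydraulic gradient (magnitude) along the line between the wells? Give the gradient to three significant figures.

i ≈ 0.0218

Pressure head at PZ-3: ψ = P/(ρg) = 834.8×1000 / (1000 × 9.81) = 85.10 m.
Total head at PZ-3: h = z + ψ = 421.32 + 85.10 = 506.42 m.
Total head at PZ-9: h = 507.67 − 6.90 = 500.77 m.
Head difference: h(PZ-3) − h(PZ-9) = 506.42 − 500.77 = 5.65 m.
Hydraulic gradient: i = |Δh| / L = 5.65 / 259 = 0.0218.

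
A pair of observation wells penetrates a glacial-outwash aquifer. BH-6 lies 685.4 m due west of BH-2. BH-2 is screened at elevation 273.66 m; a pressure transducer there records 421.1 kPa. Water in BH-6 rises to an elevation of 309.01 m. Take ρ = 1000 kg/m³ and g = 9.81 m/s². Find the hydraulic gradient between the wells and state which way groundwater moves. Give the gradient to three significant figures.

i ≈ 0.0111; groundwater flows toward the west

Pressure head at BH-2: ψ = P/(ρg) = 421.1×1000 / (1000 × 9.81) = 42.93 m.
Total head at BH-2: h = z + ψ = 273.66 + 42.93 = 316.59 m.
Total head at BH-6: h = 309.01 m (water level in the piezometer is the total head).
Head difference: h(BH-2) − h(BH-6) = 316.59 − 309.01 = 7.58 m.
Hydraulic gradient: i = |Δh| / L = 7.58 / 685.4 = 0.0111.
Flow is from higher to lower head: from BH-2 toward BH-6, i.e. toward the west.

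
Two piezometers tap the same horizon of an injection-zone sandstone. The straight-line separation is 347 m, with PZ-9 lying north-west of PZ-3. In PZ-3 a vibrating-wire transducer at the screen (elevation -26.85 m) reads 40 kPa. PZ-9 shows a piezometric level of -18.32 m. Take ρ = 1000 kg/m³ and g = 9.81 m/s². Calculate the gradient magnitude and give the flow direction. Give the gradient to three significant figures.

Pressure head at PZ-3: ψ = P/(ρg) = 40×1000 / (1000 × 9.81) = 4.08 m.
Total head at PZ-3: h = z + ψ = -26.85 + 4.08 = -22.77 m.
Total head at PZ-9: h = -18.32 m (water level in the piezometer is the total head).
Head difference: h(PZ-3) − h(PZ-9) = -22.77 − (-18.32) = -4.45 m.
Hydraulic gradient: i = |Δh| / L = 4.45 / 347 = 0.0128.
Flow is from higher to lower head: from PZ-9 toward PZ-3, i.e. toward the south-east.

i ≈ 0.0128; groundwater flows toward the south-east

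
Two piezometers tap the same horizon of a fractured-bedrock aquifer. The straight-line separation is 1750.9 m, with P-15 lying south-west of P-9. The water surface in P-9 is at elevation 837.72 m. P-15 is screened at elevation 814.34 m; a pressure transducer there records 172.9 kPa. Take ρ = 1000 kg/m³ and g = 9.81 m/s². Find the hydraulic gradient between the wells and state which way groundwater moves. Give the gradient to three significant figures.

Total head at P-9: h = 837.72 m (water level in the piezometer is the total head).
Pressure head at P-15: ψ = P/(ρg) = 172.9×1000 / (1000 × 9.81) = 17.62 m.
Total head at P-15: h = z + ψ = 814.34 + 17.62 = 831.96 m.
Head difference: h(P-9) − h(P-15) = 837.72 − 831.96 = 5.76 m.
Hydraulic gradient: i = |Δh| / L = 5.76 / 1750.9 = 0.00329.
Flow is from higher to lower head: from P-9 toward P-15, i.e. toward the south-west.

i ≈ 0.00329; groundwater flows toward the south-west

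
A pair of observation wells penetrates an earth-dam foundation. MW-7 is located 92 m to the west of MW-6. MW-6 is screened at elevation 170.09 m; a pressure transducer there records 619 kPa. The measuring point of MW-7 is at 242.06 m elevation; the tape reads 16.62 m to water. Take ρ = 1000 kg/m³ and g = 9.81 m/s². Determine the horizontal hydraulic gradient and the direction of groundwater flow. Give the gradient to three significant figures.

Pressure head at MW-6: ψ = P/(ρg) = 619×1000 / (1000 × 9.81) = 63.10 m.
Total head at MW-6: h = z + ψ = 170.09 + 63.10 = 233.19 m.
Total head at MW-7: h = 242.06 − 16.62 = 225.44 m.
Head difference: h(MW-6) − h(MW-7) = 233.19 − 225.44 = 7.75 m.
Hydraulic gradient: i = |Δh| / L = 7.75 / 92 = 0.0842.
Flow is from higher to lower head: from MW-6 toward MW-7, i.e. toward the west.

i ≈ 0.0842; groundwater flows toward the west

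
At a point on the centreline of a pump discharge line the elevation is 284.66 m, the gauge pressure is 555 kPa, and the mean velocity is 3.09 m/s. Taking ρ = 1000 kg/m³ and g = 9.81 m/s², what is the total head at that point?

h ≈ 341.72 m

Pressure head ψ = P/(ρg) = 555×1000 / (1000 × 9.81) = 56.57 m.
Velocity head = v²/(2g) = 3.09² / (2 × 9.81) = 0.487 m.
h = z + ψ + v²/(2g) = 284.66 + 56.57 + 0.487 = 341.72 m.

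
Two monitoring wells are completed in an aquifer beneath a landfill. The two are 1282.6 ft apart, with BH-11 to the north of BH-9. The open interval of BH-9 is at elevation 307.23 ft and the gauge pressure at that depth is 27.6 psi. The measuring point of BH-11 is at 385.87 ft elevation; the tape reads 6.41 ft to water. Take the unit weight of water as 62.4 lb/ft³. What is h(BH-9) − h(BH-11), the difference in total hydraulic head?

Δh ≈ -8.54 ft

Pressure head at BH-9: ψ = 144·P/γ = 144 × 27.6 / 62.4 = 63.69 ft.
Total head at BH-9: h = z + ψ = 307.23 + 63.69 = 370.92 ft.
Total head at BH-11: h = 385.87 − 6.41 = 379.46 ft.
Head difference: h(BH-9) − h(BH-11) = 370.92 − 379.46 = -8.54 ft.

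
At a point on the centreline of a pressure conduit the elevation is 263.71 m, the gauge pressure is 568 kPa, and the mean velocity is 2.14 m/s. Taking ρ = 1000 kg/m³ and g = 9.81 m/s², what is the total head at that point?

h ≈ 321.84 m

Pressure head ψ = P/(ρg) = 568×1000 / (1000 × 9.81) = 57.90 m.
Velocity head = v²/(2g) = 2.14² / (2 × 9.81) = 0.233 m.
h = z + ψ + v²/(2g) = 263.71 + 57.90 + 0.233 = 321.84 m.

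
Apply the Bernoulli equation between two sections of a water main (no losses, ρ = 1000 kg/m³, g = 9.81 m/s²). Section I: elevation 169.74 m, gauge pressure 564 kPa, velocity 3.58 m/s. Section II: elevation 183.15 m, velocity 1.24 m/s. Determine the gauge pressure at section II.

Pressure head at I: ψ₁ = P₁/(ρg) = 564×1000 / (1000 × 9.81) = 57.49 m.
Velocity heads: v₁²/2g = 3.58²/19.62 = 0.653 m; v₂²/2g = 1.24²/19.62 = 0.078 m.
Total head H = z₁ + ψ₁ + v₁²/2g = 169.74 + 57.49 + 0.653 = 227.88 m.
ψ₂ = H − z₂ − v₂²/2g = 227.88 − 183.15 − 0.078 = 44.65 m.
P₂ = ρgψ₂ = 1000 × 9.81 × 44.65 ≈ 438 kPa.

P₂ ≈ 438 kPa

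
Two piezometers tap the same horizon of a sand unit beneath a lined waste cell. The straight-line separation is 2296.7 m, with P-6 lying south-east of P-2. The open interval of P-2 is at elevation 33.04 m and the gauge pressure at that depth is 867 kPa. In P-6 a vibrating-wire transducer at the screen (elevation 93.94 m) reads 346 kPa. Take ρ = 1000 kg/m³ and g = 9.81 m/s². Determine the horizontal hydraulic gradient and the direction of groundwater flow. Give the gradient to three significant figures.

Pressure head at P-2: ψ = P/(ρg) = 867×1000 / (1000 × 9.81) = 88.38 m.
Total head at P-2: h = z + ψ = 33.04 + 88.38 = 121.42 m.
Pressure head at P-6: ψ = P/(ρg) = 346×1000 / (1000 × 9.81) = 35.27 m.
Total head at P-6: h = z + ψ = 93.94 + 35.27 = 129.21 m.
Head difference: h(P-2) − h(P-6) = 121.42 − 129.21 = -7.79 m.
Hydraulic gradient: i = |Δh| / L = 7.79 / 2296.7 = 0.00339.
Flow is from higher to lower head: from P-6 toward P-2, i.e. toward the north-west.

i ≈ 0.00339; groundwater flows toward the north-west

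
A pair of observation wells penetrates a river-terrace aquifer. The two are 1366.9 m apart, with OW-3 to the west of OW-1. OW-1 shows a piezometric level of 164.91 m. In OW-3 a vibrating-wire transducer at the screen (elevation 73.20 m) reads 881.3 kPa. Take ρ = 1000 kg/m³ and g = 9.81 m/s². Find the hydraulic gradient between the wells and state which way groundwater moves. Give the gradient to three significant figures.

Total head at OW-1: h = 164.91 m (water level in the piezometer is the total head).
Pressure head at OW-3: ψ = P/(ρg) = 881.3×1000 / (1000 × 9.81) = 89.84 m.
Total head at OW-3: h = z + ψ = 73.20 + 89.84 = 163.04 m.
Head difference: h(OW-1) − h(OW-3) = 164.91 − 163.04 = 1.87 m.
Hydraulic gradient: i = |Δh| / L = 1.87 / 1366.9 = 0.00137.
Flow is from higher to lower head: from OW-1 toward OW-3, i.e. toward the west.

i ≈ 0.00137; groundwater flows toward the west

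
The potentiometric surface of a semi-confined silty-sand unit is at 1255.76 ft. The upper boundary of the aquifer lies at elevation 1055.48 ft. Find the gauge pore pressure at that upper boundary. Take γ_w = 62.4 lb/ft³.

Pressure head at the aquifer top: ψ = h − z = 1255.76 − 1055.48 = 200.28 ft.
P = γψ/144 = 62.4 × 200.28 / 144 = 86.8 psi.

P ≈ 86.8 psi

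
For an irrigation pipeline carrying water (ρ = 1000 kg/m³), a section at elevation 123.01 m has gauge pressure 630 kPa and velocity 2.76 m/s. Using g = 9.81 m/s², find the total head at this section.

h ≈ 187.62 m

Pressure head ψ = P/(ρg) = 630×1000 / (1000 × 9.81) = 64.22 m.
Velocity head = v²/(2g) = 2.76² / (2 × 9.81) = 0.388 m.
h = z + ψ + v²/(2g) = 123.01 + 64.22 + 0.388 = 187.62 m.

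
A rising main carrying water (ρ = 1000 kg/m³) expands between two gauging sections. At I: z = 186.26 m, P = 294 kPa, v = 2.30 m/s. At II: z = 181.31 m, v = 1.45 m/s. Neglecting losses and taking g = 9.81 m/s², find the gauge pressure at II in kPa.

Pressure head at I: ψ₁ = P₁/(ρg) = 294×1000 / (1000 × 9.81) = 29.97 m.
Velocity heads: v₁²/2g = 2.30²/19.62 = 0.270 m; v₂²/2g = 1.45²/19.62 = 0.107 m.
Total head H = z₁ + ψ₁ + v₁²/2g = 186.26 + 29.97 + 0.270 = 216.50 m.
ψ₂ = H − z₂ − v₂²/2g = 216.50 − 181.31 − 0.107 = 35.08 m.
P₂ = ρgψ₂ = 1000 × 9.81 × 35.08 ≈ 344 kPa.

P₂ ≈ 344 kPa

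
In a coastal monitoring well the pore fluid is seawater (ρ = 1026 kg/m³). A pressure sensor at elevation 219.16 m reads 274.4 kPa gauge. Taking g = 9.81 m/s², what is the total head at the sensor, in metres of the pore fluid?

ψ = P/(ρg) = 274.4×1000 / (1026 × 9.81) = 27.26 m.
h = z + ψ = 219.16 + 27.26 = 246.42 m.

h ≈ 246.42 m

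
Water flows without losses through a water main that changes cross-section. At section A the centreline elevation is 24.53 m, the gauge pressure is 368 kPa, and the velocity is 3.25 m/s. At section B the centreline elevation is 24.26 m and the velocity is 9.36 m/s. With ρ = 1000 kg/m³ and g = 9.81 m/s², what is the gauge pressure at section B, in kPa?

P₂ ≈ 332 kPa

Pressure head at A: ψ₁ = P₁/(ρg) = 368×1000 / (1000 × 9.81) = 37.51 m.
Velocity heads: v₁²/2g = 3.25²/19.62 = 0.538 m; v₂²/2g = 9.36²/19.62 = 4.465 m.
Total head H = z₁ + ψ₁ + v₁²/2g = 24.53 + 37.51 + 0.538 = 62.58 m.
ψ₂ = H − z₂ − v₂²/2g = 62.58 − 24.26 − 4.465 = 33.85 m.
P₂ = ρgψ₂ = 1000 × 9.81 × 33.85 ≈ 332 kPa.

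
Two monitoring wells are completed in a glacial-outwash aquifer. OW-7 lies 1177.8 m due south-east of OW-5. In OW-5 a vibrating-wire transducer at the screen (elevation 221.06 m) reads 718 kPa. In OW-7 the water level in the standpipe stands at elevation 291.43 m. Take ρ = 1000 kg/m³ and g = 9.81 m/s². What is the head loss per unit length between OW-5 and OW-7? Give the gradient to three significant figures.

Pressure head at OW-5: ψ = P/(ρg) = 718×1000 / (1000 × 9.81) = 73.19 m.
Total head at OW-5: h = z + ψ = 221.06 + 73.19 = 294.25 m.
Total head at OW-7: h = 291.43 m (water level in the piezometer is the total head).
Head difference: h(OW-5) − h(OW-7) = 294.25 − 291.43 = 2.82 m.
Hydraulic gradient: i = |Δh| / L = 2.82 / 1177.8 = 0.00239.

i ≈ 0.00239 m/m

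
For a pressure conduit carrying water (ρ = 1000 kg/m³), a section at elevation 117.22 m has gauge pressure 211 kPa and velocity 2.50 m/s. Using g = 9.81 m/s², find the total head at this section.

h ≈ 139.05 m

Pressure head ψ = P/(ρg) = 211×1000 / (1000 × 9.81) = 21.51 m.
Velocity head = v²/(2g) = 2.50² / (2 × 9.81) = 0.319 m.
h = z + ψ + v²/(2g) = 117.22 + 21.51 + 0.319 = 139.05 m.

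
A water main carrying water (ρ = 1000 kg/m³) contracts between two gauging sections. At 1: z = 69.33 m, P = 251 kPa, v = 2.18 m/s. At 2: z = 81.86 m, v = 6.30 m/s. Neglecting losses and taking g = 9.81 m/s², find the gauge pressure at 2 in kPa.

P₂ ≈ 111 kPa

Pressure head at 1: ψ₁ = P₁/(ρg) = 251×1000 / (1000 × 9.81) = 25.59 m.
Velocity heads: v₁²/2g = 2.18²/19.62 = 0.242 m; v₂²/2g = 6.30²/19.62 = 2.023 m.
Total head H = z₁ + ψ₁ + v₁²/2g = 69.33 + 25.59 + 0.242 = 95.16 m.
ψ₂ = H − z₂ − v₂²/2g = 95.16 − 81.86 − 2.023 = 11.28 m.
P₂ = ρgψ₂ = 1000 × 9.81 × 11.28 ≈ 111 kPa.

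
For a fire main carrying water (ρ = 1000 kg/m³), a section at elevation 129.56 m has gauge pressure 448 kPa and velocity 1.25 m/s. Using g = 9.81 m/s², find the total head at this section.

h ≈ 175.31 m

Pressure head ψ = P/(ρg) = 448×1000 / (1000 × 9.81) = 45.67 m.
Velocity head = v²/(2g) = 1.25² / (2 × 9.81) = 0.080 m.
h = z + ψ + v²/(2g) = 129.56 + 45.67 + 0.080 = 175.31 m.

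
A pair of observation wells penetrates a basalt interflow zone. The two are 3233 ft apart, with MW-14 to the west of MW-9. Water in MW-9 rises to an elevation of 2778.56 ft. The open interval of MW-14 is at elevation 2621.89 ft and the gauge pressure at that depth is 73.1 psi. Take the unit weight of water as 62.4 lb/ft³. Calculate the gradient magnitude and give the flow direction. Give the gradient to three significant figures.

i ≈ 0.00372; groundwater flows toward the east

Total head at MW-9: h = 2778.56 ft (water level in the piezometer is the total head).
Pressure head at MW-14: ψ = 144·P/γ = 144 × 73.1 / 62.4 = 168.69 ft.
Total head at MW-14: h = z + ψ = 2621.89 + 168.69 = 2790.58 ft.
Head difference: h(MW-9) − h(MW-14) = 2778.56 − 2790.58 = -12.02 ft.
Hydraulic gradient: i = |Δh| / L = 12.02 / 3233 = 0.00372.
Flow is from higher to lower head: from MW-14 toward MW-9, i.e. toward the east.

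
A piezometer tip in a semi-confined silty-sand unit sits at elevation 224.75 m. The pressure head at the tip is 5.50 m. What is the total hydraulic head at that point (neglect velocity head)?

h ≈ 230.25 m

h = z + ψ = 224.75 + 5.50 = 230.25 m.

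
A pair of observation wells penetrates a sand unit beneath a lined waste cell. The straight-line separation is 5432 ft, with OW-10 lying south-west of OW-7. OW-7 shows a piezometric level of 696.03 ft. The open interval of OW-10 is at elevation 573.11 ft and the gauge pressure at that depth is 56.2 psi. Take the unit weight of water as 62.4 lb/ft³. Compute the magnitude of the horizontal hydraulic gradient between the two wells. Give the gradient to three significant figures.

i ≈ 0.00125

Total head at OW-7: h = 696.03 ft (water level in the piezometer is the total head).
Pressure head at OW-10: ψ = 144·P/γ = 144 × 56.2 / 62.4 = 129.69 ft.
Total head at OW-10: h = z + ψ = 573.11 + 129.69 = 702.80 ft.
Head difference: h(OW-7) − h(OW-10) = 696.03 − 702.80 = -6.77 ft.
Hydraulic gradient: i = |Δh| / L = 6.77 / 5432 = 0.00125.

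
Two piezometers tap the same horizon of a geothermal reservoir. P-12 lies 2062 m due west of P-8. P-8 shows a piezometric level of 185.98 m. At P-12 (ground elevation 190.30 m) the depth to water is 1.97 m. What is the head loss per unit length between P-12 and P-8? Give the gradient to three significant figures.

i ≈ 0.00114 m/m

Total head at P-8: h = 185.98 m (water level in the piezometer is the total head).
Total head at P-12: h = 190.30 − 1.97 = 188.33 m.
Head difference: h(P-8) − h(P-12) = 185.98 − 188.33 = -2.35 m.
Hydraulic gradient: i = |Δh| / L = 2.35 / 2062 = 0.00114.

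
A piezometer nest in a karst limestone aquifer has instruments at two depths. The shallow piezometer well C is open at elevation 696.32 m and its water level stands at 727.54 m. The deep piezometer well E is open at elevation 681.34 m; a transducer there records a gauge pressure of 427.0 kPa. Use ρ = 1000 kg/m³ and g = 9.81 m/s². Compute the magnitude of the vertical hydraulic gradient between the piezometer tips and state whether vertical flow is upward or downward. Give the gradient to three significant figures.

|i_v| ≈ 0.178; vertical flow is downward

Total head at well C: h = 727.54 m (water level in the standpipe).
Pressure head at well E: ψ = P/(ρg) = 427.0×1000 / (1000 × 9.81) = 43.53 m.
Total head at well E: h = z + ψ = 681.34 + 43.53 = 724.87 m.
Δh = h(well C) − h(well E) = 727.54 − 724.87 = 2.67 m.
Vertical separation Δz = 696.32 − 681.34 = 14.98 m.
|i_v| = |Δh| / Δz = 2.67 / 14.98 = 0.178.
Head is higher in the shallow piezometer, so vertical flow is downward (recharge condition).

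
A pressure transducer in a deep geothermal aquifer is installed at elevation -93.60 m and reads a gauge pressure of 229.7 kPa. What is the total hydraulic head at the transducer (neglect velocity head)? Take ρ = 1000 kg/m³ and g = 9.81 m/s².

h ≈ -70.19 m

ψ = P/(ρg) = 229.7×1000 / (1000 × 9.81) = 23.41 m.
h = z + ψ = -93.60 + 23.41 = -70.19 m.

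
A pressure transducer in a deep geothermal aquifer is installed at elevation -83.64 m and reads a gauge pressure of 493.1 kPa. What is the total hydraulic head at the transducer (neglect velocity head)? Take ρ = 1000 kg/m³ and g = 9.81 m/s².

ψ = P/(ρg) = 493.1×1000 / (1000 × 9.81) = 50.27 m.
h = z + ψ = -83.64 + 50.27 = -33.37 m.

h ≈ -33.37 m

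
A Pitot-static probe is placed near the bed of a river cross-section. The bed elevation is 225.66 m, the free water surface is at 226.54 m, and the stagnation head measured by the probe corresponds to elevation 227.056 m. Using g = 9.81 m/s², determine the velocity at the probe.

Near the bed, under hydrostatic conditions, the piezometric head (z + ψ) equals the free-surface elevation, 226.54 m.
Velocity head = total − piezometric = 227.056 − 226.54 = 0.516 m.
v = √(2g·h_v) = √(2 × 9.81 × 0.516) = 3.18 m/s.

v ≈ 3.18 m/s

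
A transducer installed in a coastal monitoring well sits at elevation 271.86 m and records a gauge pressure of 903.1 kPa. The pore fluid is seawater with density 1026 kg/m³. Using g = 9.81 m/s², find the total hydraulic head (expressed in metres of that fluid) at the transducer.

h ≈ 361.59 m

ψ = P/(ρg) = 903.1×1000 / (1026 × 9.81) = 89.73 m.
h = z + ψ = 271.86 + 89.73 = 361.59 m.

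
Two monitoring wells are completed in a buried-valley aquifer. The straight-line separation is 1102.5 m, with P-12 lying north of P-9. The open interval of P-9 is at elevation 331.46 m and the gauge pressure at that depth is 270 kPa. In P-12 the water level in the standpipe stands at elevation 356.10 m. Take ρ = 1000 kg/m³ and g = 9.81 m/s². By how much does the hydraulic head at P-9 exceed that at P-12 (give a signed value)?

Pressure head at P-9: ψ = P/(ρg) = 270×1000 / (1000 × 9.81) = 27.52 m.
Total head at P-9: h = z + ψ = 331.46 + 27.52 = 358.98 m.
Total head at P-12: h = 356.10 m (water level in the piezometer is the total head).
Head difference: h(P-9) − h(P-12) = 358.98 − 356.10 = 2.88 m.

Δh ≈ 2.88 m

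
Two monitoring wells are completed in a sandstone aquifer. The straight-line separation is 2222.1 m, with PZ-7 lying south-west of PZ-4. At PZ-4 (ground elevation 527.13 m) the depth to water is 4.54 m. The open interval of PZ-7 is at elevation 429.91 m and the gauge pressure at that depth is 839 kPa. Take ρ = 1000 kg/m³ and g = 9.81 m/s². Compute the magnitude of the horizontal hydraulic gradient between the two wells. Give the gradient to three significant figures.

Total head at PZ-4: h = 527.13 − 4.54 = 522.59 m.
Pressure head at PZ-7: ψ = P/(ρg) = 839×1000 / (1000 × 9.81) = 85.52 m.
Total head at PZ-7: h = z + ψ = 429.91 + 85.52 = 515.43 m.
Head difference: h(PZ-4) − h(PZ-7) = 522.59 − 515.43 = 7.16 m.
Hydraulic gradient: i = |Δh| / L = 7.16 / 2222.1 = 0.00322.

i ≈ 0.00322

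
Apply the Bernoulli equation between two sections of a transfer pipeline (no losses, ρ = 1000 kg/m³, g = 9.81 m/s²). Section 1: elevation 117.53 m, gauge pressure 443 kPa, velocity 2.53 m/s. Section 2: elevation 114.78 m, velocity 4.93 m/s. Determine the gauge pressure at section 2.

Pressure head at 1: ψ₁ = P₁/(ρg) = 443×1000 / (1000 × 9.81) = 45.16 m.
Velocity heads: v₁²/2g = 2.53²/19.62 = 0.326 m; v₂²/2g = 4.93²/19.62 = 1.239 m.
Total head H = z₁ + ψ₁ + v₁²/2g = 117.53 + 45.16 + 0.326 = 163.02 m.
ψ₂ = H − z₂ − v₂²/2g = 163.02 − 114.78 − 1.239 = 47.00 m.
P₂ = ρgψ₂ = 1000 × 9.81 × 47.00 ≈ 461 kPa.

P₂ ≈ 461 kPa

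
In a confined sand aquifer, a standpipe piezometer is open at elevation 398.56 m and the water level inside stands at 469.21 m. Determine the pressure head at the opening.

ψ ≈ 70.65 m

Total head h = 469.21 m (the water-surface elevation in the piezometer).
Pressure head ψ = h − z = 469.21 − 398.56 = 70.65 m.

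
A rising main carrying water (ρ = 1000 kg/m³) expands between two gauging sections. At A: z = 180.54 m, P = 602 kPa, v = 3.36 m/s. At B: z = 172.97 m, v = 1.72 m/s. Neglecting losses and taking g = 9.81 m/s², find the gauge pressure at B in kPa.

Pressure head at A: ψ₁ = P₁/(ρg) = 602×1000 / (1000 × 9.81) = 61.37 m.
Velocity heads: v₁²/2g = 3.36²/19.62 = 0.575 m; v₂²/2g = 1.72²/19.62 = 0.151 m.
Total head H = z₁ + ψ₁ + v₁²/2g = 180.54 + 61.37 + 0.575 = 242.48 m.
ψ₂ = H − z₂ − v₂²/2g = 242.48 − 172.97 − 0.151 = 69.36 m.
P₂ = ρgψ₂ = 1000 × 9.81 × 69.36 ≈ 680 kPa.

P₂ ≈ 680 kPa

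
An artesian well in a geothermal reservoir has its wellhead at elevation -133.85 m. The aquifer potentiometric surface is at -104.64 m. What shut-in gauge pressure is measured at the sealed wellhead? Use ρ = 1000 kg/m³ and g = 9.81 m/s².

P ≈ 287 kPa

Head above the cap: Δh = -104.64 − (-133.85) = 29.21 m.
P = ρgΔh = 1000 × 9.81 × 29.21 = 286550 Pa ≈ 287 kPa.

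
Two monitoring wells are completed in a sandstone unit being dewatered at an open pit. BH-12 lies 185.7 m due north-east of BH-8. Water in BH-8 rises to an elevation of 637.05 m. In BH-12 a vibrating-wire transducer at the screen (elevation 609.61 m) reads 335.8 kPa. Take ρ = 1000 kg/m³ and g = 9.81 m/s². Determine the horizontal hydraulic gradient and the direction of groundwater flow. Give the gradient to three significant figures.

i ≈ 0.0366; groundwater flows toward the south-west

Total head at BH-8: h = 637.05 m (water level in the piezometer is the total head).
Pressure head at BH-12: ψ = P/(ρg) = 335.8×1000 / (1000 × 9.81) = 34.23 m.
Total head at BH-12: h = z + ψ = 609.61 + 34.23 = 643.84 m.
Head difference: h(BH-8) − h(BH-12) = 637.05 − 643.84 = -6.79 m.
Hydraulic gradient: i = |Δh| / L = 6.79 / 185.7 = 0.0366.
Flow is from higher to lower head: from BH-12 toward BH-8, i.e. toward the south-west.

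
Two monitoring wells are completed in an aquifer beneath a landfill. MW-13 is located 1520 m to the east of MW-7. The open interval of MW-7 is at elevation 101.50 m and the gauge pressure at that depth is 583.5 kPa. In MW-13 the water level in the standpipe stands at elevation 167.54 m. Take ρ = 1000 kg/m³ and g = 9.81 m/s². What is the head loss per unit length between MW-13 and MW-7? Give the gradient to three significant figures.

Pressure head at MW-7: ψ = P/(ρg) = 583.5×1000 / (1000 × 9.81) = 59.48 m.
Total head at MW-7: h = z + ψ = 101.50 + 59.48 = 160.98 m.
Total head at MW-13: h = 167.54 m (water level in the piezometer is the total head).
Head difference: h(MW-7) − h(MW-13) = 160.98 − 167.54 = -6.56 m.
Hydraulic gradient: i = |Δh| / L = 6.56 / 1520 = 0.00432.

i ≈ 0.00432 m/m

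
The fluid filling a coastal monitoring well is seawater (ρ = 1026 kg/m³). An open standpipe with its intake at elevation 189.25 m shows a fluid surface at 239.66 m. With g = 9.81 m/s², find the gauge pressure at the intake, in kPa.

P ≈ 507 kPa

Pressure head ψ = h − z = 239.66 − 189.25 = 50.41 m.
P = ρgψ = 1026 × 9.81 × 50.41 = 507380 Pa ≈ 507 kPa.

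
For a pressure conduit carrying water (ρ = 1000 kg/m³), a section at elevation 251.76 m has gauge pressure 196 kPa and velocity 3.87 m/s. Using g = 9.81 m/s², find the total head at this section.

h ≈ 272.50 m

Pressure head ψ = P/(ρg) = 196×1000 / (1000 × 9.81) = 19.98 m.
Velocity head = v²/(2g) = 3.87² / (2 × 9.81) = 0.763 m.
h = z + ψ + v²/(2g) = 251.76 + 19.98 + 0.763 = 272.50 m.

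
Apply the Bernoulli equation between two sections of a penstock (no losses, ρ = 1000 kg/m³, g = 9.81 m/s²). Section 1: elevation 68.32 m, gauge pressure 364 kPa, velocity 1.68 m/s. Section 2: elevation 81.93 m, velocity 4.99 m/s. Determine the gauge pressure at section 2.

P₂ ≈ 219 kPa

Pressure head at 1: ψ₁ = P₁/(ρg) = 364×1000 / (1000 × 9.81) = 37.10 m.
Velocity heads: v₁²/2g = 1.68²/19.62 = 0.144 m; v₂²/2g = 4.99²/19.62 = 1.269 m.
Total head H = z₁ + ψ₁ + v₁²/2g = 68.32 + 37.10 + 0.144 = 105.56 m.
ψ₂ = H − z₂ − v₂²/2g = 105.56 − 81.93 − 1.269 = 22.36 m.
P₂ = ρgψ₂ = 1000 × 9.81 × 22.36 ≈ 219 kPa.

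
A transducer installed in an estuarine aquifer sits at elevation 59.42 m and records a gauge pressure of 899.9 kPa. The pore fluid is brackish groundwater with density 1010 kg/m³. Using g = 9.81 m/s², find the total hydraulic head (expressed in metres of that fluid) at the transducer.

ψ = P/(ρg) = 899.9×1000 / (1010 × 9.81) = 90.82 m.
h = z + ψ = 59.42 + 90.82 = 150.24 m.

h ≈ 150.24 m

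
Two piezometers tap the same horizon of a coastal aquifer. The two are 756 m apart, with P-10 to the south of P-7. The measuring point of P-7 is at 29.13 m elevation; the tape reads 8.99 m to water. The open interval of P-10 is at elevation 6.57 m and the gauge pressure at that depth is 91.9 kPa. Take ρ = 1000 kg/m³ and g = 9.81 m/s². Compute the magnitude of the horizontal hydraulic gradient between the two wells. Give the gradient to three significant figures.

i ≈ 0.00556

Total head at P-7: h = 29.13 − 8.99 = 20.14 m.
Pressure head at P-10: ψ = P/(ρg) = 91.9×1000 / (1000 × 9.81) = 9.37 m.
Total head at P-10: h = z + ψ = 6.57 + 9.37 = 15.94 m.
Head difference: h(P-7) − h(P-10) = 20.14 − 15.94 = 4.20 m.
Hydraulic gradient: i = |Δh| / L = 4.20 / 756 = 0.00556.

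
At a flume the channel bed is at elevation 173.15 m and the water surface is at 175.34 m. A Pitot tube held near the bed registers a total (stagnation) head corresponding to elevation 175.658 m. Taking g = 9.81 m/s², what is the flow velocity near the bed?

v ≈ 2.50 m/s

Near the bed, under hydrostatic conditions, the piezometric head (z + ψ) equals the free-surface elevation, 175.34 m.
Velocity head = total − piezometric = 175.658 − 175.34 = 0.318 m.
v = √(2g·h_v) = √(2 × 9.81 × 0.318) = 2.50 m/s.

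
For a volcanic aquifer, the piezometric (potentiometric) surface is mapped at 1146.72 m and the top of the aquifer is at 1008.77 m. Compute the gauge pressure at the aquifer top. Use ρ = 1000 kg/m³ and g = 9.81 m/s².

P ≈ 1350 kPa

Pressure head at the aquifer top: ψ = h − z = 1146.72 − 1008.77 = 137.95 m.
P = ρgψ = 1000 × 9.81 × 137.95 = 1353290 Pa ≈ 1350 kPa.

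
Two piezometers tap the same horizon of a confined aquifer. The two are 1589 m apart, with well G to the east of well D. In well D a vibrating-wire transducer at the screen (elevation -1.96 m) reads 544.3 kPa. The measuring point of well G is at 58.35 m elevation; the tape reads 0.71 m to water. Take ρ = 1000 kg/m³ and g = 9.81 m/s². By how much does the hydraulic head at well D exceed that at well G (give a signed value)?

Pressure head at well D: ψ = P/(ρg) = 544.3×1000 / (1000 × 9.81) = 55.48 m.
Total head at well D: h = z + ψ = -1.96 + 55.48 = 53.52 m.
Total head at well G: h = 58.35 − 0.71 = 57.64 m.
Head difference: h(well D) − h(well G) = 53.52 − 57.64 = -4.12 m.

Δh ≈ -4.12 m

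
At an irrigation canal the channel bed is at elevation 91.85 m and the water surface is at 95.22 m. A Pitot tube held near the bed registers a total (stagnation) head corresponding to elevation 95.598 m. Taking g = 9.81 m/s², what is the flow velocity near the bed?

Near the bed, under hydrostatic conditions, the piezometric head (z + ψ) equals the free-surface elevation, 95.22 m.
Velocity head = total − piezometric = 95.598 − 95.22 = 0.378 m.
v = √(2g·h_v) = √(2 × 9.81 × 0.378) = 2.72 m/s.

v ≈ 2.72 m/s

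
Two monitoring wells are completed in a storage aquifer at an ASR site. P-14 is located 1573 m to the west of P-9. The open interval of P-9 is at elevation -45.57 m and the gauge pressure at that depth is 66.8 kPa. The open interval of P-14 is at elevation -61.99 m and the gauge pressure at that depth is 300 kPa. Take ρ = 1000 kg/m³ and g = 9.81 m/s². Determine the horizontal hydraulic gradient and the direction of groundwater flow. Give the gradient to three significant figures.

Pressure head at P-9: ψ = P/(ρg) = 66.8×1000 / (1000 × 9.81) = 6.81 m.
Total head at P-9: h = z + ψ = -45.57 + 6.81 = -38.76 m.
Pressure head at P-14: ψ = P/(ρg) = 300×1000 / (1000 × 9.81) = 30.58 m.
Total head at P-14: h = z + ψ = -61.99 + 30.58 = -31.41 m.
Head difference: h(P-9) − h(P-14) = -38.76 − (-31.41) = -7.35 m.
Hydraulic gradient: i = |Δh| / L = 7.35 / 1573 = 0.00467.
Flow is from higher to lower head: from P-14 toward P-9, i.e. toward the east.

i ≈ 0.00467; groundwater flows toward the east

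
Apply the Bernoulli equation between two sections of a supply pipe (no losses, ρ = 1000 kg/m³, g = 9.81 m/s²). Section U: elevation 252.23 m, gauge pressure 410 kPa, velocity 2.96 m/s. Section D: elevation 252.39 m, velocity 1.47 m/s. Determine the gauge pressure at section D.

Pressure head at U: ψ₁ = P₁/(ρg) = 410×1000 / (1000 × 9.81) = 41.79 m.
Velocity heads: v₁²/2g = 2.96²/19.62 = 0.447 m; v₂²/2g = 1.47²/19.62 = 0.110 m.
Total head H = z₁ + ψ₁ + v₁²/2g = 252.23 + 41.79 + 0.447 = 294.47 m.
ψ₂ = H − z₂ − v₂²/2g = 294.47 − 252.39 − 0.110 = 41.97 m.
P₂ = ρgψ₂ = 1000 × 9.81 × 41.97 ≈ 412 kPa.

P₂ ≈ 412 kPa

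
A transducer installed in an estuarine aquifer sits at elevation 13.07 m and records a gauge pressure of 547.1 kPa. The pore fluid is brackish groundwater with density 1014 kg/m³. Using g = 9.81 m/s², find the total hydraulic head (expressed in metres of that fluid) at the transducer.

ψ = P/(ρg) = 547.1×1000 / (1014 × 9.81) = 55.00 m.
h = z + ψ = 13.07 + 55.00 = 68.07 m.

h ≈ 68.07 m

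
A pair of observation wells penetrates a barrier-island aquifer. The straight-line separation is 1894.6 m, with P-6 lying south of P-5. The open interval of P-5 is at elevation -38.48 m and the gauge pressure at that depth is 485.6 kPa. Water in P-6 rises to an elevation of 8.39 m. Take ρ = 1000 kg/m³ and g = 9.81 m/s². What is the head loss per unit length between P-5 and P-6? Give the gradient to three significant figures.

Pressure head at P-5: ψ = P/(ρg) = 485.6×1000 / (1000 × 9.81) = 49.50 m.
Total head at P-5: h = z + ψ = -38.48 + 49.50 = 11.02 m.
Total head at P-6: h = 8.39 m (water level in the piezometer is the total head).
Head difference: h(P-5) − h(P-6) = 11.02 − 8.39 = 2.63 m.
Hydraulic gradient: i = |Δh| / L = 2.63 / 1894.6 = 0.00139.

i ≈ 0.00139 m/m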